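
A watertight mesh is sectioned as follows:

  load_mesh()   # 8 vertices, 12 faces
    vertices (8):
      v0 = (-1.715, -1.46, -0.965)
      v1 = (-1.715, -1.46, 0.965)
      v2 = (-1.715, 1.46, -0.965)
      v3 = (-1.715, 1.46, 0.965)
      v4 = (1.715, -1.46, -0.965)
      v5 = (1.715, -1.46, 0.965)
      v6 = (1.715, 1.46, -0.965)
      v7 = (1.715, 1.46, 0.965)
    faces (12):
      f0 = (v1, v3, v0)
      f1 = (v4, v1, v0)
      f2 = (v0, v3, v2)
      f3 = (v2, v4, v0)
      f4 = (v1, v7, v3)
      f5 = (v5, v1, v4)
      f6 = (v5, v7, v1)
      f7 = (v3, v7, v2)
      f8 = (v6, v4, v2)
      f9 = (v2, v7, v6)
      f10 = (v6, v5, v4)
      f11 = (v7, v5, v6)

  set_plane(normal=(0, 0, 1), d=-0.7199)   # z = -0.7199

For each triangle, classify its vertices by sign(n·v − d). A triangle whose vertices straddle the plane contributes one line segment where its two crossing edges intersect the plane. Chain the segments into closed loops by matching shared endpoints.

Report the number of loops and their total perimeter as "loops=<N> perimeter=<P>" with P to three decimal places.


Straddling triangles (8 of 12):
  (v1,v3,v0) [++-] → (-1.715, -1.08918, -0.7199)–(-1.715, -1.46, -0.7199)  len=0.3708
  (v4,v1,v0) [-+-] → (1.27941, -1.46, -0.7199)–(-1.715, -1.46, -0.7199)  len=2.9944
  (v0,v3,v2) [-+-] → (-1.715, -1.08918, -0.7199)–(-1.715, 1.46, -0.7199)  len=2.5492
  (v5,v1,v4) [++-] → (1.27941, -1.46, -0.7199)–(1.715, -1.46, -0.7199)  len=0.4356
  (v3,v7,v2) [++-] → (-1.27941, 1.46, -0.7199)–(-1.715, 1.46, -0.7199)  len=0.4356
  (v2,v7,v6) [-+-] → (-1.27941, 1.46, -0.7199)–(1.715, 1.46, -0.7199)  len=2.9944
  (v6,v5,v4) [-+-] → (1.715, 1.08918, -0.7199)–(1.715, -1.46, -0.7199)  len=2.5492
  (v7,v5,v6) [++-] → (1.715, 1.08918, -0.7199)–(1.715, 1.46, -0.7199)  len=0.3708

Chained into 1 loop(s):
  loop 1: 8 segments, perimeter = 12.7000
Total perimeter = 12.700

loops=1 perimeter=12.700


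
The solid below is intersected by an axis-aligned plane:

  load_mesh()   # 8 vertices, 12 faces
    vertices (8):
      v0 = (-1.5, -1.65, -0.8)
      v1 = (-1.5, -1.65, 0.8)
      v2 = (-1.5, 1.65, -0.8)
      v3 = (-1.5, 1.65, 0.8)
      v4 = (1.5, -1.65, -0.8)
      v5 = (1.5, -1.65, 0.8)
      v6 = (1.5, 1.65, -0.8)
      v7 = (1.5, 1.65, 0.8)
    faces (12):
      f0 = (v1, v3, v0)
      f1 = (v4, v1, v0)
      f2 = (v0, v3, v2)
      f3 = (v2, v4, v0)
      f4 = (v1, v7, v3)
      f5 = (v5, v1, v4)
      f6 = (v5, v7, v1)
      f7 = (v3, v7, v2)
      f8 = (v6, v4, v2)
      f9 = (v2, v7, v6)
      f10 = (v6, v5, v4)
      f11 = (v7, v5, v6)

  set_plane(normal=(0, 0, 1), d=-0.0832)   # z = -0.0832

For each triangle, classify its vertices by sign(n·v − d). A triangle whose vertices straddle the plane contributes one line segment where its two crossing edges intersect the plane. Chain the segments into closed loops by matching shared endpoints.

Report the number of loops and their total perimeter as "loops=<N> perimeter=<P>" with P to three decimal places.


Straddling triangles (8 of 12):
  (v1,v3,v0) [++-] → (-1.5, -0.1716, -0.0832)–(-1.5, -1.65, -0.0832)  len=1.4784
  (v4,v1,v0) [-+-] → (0.156, -1.65, -0.0832)–(-1.5, -1.65, -0.0832)  len=1.6560
  (v0,v3,v2) [-+-] → (-1.5, -0.1716, -0.0832)–(-1.5, 1.65, -0.0832)  len=1.8216
  (v5,v1,v4) [++-] → (0.156, -1.65, -0.0832)–(1.5, -1.65, -0.0832)  len=1.3440
  (v3,v7,v2) [++-] → (-0.156, 1.65, -0.0832)–(-1.5, 1.65, -0.0832)  len=1.3440
  (v2,v7,v6) [-+-] → (-0.156, 1.65, -0.0832)–(1.5, 1.65, -0.0832)  len=1.6560
  (v6,v5,v4) [-+-] → (1.5, 0.1716, -0.0832)–(1.5, -1.65, -0.0832)  len=1.8216
  (v7,v5,v6) [++-] → (1.5, 0.1716, -0.0832)–(1.5, 1.65, -0.0832)  len=1.4784

Chained into 1 loop(s):
  loop 1: 8 segments, perimeter = 12.6000
Total perimeter = 12.600

loops=1 perimeter=12.600


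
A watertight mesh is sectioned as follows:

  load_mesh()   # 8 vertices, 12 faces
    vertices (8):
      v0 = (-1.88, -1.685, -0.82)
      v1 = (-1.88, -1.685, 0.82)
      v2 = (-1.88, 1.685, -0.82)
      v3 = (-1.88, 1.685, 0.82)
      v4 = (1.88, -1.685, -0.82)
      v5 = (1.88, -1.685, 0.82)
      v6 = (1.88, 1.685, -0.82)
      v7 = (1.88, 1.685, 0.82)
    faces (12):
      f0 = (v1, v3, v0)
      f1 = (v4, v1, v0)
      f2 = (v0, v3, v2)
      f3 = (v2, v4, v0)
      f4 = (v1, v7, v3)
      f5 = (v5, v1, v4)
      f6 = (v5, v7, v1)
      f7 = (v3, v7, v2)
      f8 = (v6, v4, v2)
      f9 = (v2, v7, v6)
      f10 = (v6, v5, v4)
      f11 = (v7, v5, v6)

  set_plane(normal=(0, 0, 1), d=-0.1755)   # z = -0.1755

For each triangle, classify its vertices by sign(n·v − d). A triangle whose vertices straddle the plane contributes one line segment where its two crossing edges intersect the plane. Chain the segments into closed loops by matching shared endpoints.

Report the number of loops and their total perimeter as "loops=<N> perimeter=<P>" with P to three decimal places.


Straddling triangles (8 of 12):
  (v1,v3,v0) [++-] → (-1.88, -0.360631, -0.1755)–(-1.88, -1.685, -0.1755)  len=1.3244
  (v4,v1,v0) [-+-] → (0.402366, -1.685, -0.1755)–(-1.88, -1.685, -0.1755)  len=2.2824
  (v0,v3,v2) [-+-] → (-1.88, -0.360631, -0.1755)–(-1.88, 1.685, -0.1755)  len=2.0456
  (v5,v1,v4) [++-] → (0.402366, -1.685, -0.1755)–(1.88, -1.685, -0.1755)  len=1.4776
  (v3,v7,v2) [++-] → (-0.402366, 1.685, -0.1755)–(-1.88, 1.685, -0.1755)  len=1.4776
  (v2,v7,v6) [-+-] → (-0.402366, 1.685, -0.1755)–(1.88, 1.685, -0.1755)  len=2.2824
  (v6,v5,v4) [-+-] → (1.88, 0.360631, -0.1755)–(1.88, -1.685, -0.1755)  len=2.0456
  (v7,v5,v6) [++-] → (1.88, 0.360631, -0.1755)–(1.88, 1.685, -0.1755)  len=1.3244

Chained into 1 loop(s):
  loop 1: 8 segments, perimeter = 14.2600
Total perimeter = 14.260

loops=1 perimeter=14.260


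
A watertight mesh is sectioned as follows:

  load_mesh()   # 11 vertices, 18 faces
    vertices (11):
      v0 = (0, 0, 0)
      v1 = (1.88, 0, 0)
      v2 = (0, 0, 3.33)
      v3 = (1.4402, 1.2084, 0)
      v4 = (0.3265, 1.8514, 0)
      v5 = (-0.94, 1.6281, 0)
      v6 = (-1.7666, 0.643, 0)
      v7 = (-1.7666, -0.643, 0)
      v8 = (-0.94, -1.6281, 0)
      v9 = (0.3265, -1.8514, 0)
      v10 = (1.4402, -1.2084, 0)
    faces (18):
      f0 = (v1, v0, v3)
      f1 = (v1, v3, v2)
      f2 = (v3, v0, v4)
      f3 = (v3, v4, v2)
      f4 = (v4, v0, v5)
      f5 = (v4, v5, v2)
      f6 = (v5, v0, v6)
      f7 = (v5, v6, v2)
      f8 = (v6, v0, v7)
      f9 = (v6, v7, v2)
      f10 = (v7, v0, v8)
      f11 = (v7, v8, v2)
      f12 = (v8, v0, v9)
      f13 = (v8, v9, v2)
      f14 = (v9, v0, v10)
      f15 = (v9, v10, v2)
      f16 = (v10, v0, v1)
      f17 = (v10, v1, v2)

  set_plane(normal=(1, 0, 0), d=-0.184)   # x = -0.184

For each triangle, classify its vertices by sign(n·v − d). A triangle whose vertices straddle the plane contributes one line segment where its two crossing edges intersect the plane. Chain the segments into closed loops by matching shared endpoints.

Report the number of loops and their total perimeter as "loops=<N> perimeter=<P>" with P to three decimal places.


loops=1 perimeter=10.532

Straddling triangles (10 of 18):
  (v4,v0,v5) [++-] → (-0.184, 0.318692, 0)–(-0.184, 1.76139, 0)  len=1.4427
  (v4,v5,v2) [+-+] → (-0.184, 1.76139, 0)–(-0.184, 0.318692, 2.67817)  len=3.0420
  (v5,v0,v6) [-+-] → (-0.184, 0.318692, 0)–(-0.184, 0.0669716, 0)  len=0.2517
  (v5,v6,v2) [--+] → (-0.184, 0.0669716, 2.98316)–(-0.184, 0.318692, 2.67817)  len=0.3955
  (v6,v0,v7) [-+-] → (-0.184, 0.0669716, 0)–(-0.184, -0.0669716, 0)  len=0.1339
  (v6,v7,v2) [--+] → (-0.184, -0.0669716, 2.98316)–(-0.184, 0.0669716, 2.98316)  len=0.1339
  (v7,v0,v8) [-+-] → (-0.184, -0.0669716, 0)–(-0.184, -0.318692, 0)  len=0.2517
  (v7,v8,v2) [--+] → (-0.184, -0.318692, 2.67817)–(-0.184, -0.0669716, 2.98316)  len=0.3955
  (v8,v0,v9) [-++] → (-0.184, -0.318692, 0)–(-0.184, -1.76139, 0)  len=1.4427
  (v8,v9,v2) [-++] → (-0.184, -1.76139, 0)–(-0.184, -0.318692, 2.67817)  len=3.0420

Chained into 1 loop(s):
  loop 1: 10 segments, perimeter = 10.5317
Total perimeter = 10.532


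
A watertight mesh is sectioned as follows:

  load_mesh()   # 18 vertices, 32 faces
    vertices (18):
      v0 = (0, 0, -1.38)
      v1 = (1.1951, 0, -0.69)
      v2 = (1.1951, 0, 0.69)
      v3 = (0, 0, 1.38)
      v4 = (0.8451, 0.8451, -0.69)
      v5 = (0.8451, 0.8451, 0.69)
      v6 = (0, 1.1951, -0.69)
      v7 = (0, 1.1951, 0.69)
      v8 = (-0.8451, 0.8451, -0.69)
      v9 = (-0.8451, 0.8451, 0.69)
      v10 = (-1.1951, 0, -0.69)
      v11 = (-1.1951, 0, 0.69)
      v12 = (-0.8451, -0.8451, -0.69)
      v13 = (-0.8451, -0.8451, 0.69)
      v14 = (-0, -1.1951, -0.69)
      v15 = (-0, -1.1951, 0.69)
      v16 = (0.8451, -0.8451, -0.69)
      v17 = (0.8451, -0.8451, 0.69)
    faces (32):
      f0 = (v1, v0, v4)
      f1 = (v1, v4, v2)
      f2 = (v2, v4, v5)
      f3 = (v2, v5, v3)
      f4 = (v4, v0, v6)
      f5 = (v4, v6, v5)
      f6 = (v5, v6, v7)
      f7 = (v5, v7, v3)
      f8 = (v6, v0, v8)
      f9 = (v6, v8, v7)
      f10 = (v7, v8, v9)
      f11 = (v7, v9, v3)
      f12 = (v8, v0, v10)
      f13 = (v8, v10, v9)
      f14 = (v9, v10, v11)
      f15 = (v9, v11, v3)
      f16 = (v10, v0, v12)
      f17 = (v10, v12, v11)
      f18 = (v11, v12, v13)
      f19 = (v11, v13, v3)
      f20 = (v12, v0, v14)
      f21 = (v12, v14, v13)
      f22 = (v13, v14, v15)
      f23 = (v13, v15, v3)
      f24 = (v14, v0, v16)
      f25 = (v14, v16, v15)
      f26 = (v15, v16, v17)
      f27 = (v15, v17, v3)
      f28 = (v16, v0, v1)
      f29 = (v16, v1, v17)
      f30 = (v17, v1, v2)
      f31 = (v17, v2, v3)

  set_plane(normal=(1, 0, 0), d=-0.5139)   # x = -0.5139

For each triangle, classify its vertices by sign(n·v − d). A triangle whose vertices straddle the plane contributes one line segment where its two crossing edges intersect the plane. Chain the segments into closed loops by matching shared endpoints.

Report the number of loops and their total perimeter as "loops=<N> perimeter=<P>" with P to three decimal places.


Straddling triangles (12 of 32):
  (v6,v0,v8) [++-] → (-0.5139, 0.5139, -0.960415)–(-0.5139, 0.982267, -0.69)  len=0.5408
  (v6,v8,v7) [+-+] → (-0.5139, 0.982267, -0.69)–(-0.5139, 0.982267, -0.149169)  len=0.5408
  (v7,v8,v9) [+--] → (-0.5139, 0.982267, -0.149169)–(-0.5139, 0.982267, 0.69)  len=0.8392
  (v7,v9,v3) [+-+] → (-0.5139, 0.982267, 0.69)–(-0.5139, 0.5139, 0.960415)  len=0.5408
  (v8,v0,v10) [-+-] → (-0.5139, 0.5139, -0.960415)–(-0.5139, 0, -1.0833)  len=0.5284
  (v9,v11,v3) [--+] → (-0.5139, 0, 1.0833)–(-0.5139, 0.5139, 0.960415)  len=0.5284
  (v10,v0,v12) [-+-] → (-0.5139, 0, -1.0833)–(-0.5139, -0.5139, -0.960415)  len=0.5284
  (v11,v13,v3) [--+] → (-0.5139, -0.5139, 0.960415)–(-0.5139, 0, 1.0833)  len=0.5284
  (v12,v0,v14) [-++] → (-0.5139, -0.5139, -0.960415)–(-0.5139, -0.982267, -0.69)  len=0.5408
  (v12,v14,v13) [-+-] → (-0.5139, -0.982267, -0.69)–(-0.5139, -0.982267, 0.149169)  len=0.8392
  (v13,v14,v15) [-++] → (-0.5139, -0.982267, 0.149169)–(-0.5139, -0.982267, 0.69)  len=0.5408
  (v13,v15,v3) [-++] → (-0.5139, -0.982267, 0.69)–(-0.5139, -0.5139, 0.960415)  len=0.5408

Chained into 1 loop(s):
  loop 1: 12 segments, perimeter = 7.0369
Total perimeter = 7.037

loops=1 perimeter=7.037


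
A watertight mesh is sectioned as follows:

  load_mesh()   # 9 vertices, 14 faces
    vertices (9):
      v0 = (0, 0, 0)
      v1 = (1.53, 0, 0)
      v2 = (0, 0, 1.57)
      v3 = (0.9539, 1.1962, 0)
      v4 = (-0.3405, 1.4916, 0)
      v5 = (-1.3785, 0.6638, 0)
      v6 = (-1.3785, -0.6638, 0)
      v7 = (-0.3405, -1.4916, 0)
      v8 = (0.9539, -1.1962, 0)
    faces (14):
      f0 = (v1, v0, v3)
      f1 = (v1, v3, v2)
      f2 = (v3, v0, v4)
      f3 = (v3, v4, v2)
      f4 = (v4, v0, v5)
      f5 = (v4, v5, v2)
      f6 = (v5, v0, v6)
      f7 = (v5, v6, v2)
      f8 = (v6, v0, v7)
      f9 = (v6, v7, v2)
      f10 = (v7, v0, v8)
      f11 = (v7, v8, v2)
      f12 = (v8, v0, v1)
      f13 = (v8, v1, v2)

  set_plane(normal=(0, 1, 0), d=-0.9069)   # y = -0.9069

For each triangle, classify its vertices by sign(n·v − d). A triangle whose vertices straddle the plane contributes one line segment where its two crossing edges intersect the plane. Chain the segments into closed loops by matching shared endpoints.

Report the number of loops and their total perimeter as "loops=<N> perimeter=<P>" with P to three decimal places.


Straddling triangles (6 of 14):
  (v6,v0,v7) [++-] → (-0.207026, -0.9069, 0)–(-1.07367, -0.9069, 0)  len=0.8666
  (v6,v7,v2) [+-+] → (-1.07367, -0.9069, 0)–(-0.207026, -0.9069, 0.615432)  len=1.0629
  (v7,v0,v8) [-+-] → (-0.207026, -0.9069, 0)–(0.7232, -0.9069, 0)  len=0.9302
  (v7,v8,v2) [--+] → (0.7232, -0.9069, 0.379703)–(-0.207026, -0.9069, 0.615432)  len=0.9596
  (v8,v0,v1) [-++] → (0.7232, -0.9069, 0)–(1.09323, -0.9069, 0)  len=0.3700
  (v8,v1,v2) [-++] → (1.09323, -0.9069, 0)–(0.7232, -0.9069, 0.379703)  len=0.5302

Chained into 1 loop(s):
  loop 1: 6 segments, perimeter = 4.7196
Total perimeter = 4.720

loops=1 perimeter=4.720


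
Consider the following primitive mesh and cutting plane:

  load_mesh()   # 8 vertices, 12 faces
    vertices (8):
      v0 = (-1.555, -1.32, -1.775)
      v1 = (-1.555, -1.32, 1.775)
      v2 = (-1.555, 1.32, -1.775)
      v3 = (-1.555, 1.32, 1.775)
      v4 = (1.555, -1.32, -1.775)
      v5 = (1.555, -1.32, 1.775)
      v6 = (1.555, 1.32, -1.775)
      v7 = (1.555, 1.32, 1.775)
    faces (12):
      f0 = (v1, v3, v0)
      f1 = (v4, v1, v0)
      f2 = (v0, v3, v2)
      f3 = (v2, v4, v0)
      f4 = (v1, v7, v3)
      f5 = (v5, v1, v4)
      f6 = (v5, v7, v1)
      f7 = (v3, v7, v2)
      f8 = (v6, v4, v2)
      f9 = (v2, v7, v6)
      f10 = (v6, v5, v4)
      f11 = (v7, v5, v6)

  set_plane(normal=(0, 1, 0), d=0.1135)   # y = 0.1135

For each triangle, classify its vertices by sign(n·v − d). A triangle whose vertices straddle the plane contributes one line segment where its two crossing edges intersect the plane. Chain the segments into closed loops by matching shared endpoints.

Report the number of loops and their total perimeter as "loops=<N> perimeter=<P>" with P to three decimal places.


loops=1 perimeter=13.320

Straddling triangles (8 of 12):
  (v1,v3,v0) [-+-] → (-1.555, 0.1135, 1.775)–(-1.555, 0.1135, 0.152623)  len=1.6224
  (v0,v3,v2) [-++] → (-1.555, 0.1135, 0.152623)–(-1.555, 0.1135, -1.775)  len=1.9276
  (v2,v4,v0) [+--] → (-0.133706, 0.1135, -1.775)–(-1.555, 0.1135, -1.775)  len=1.4213
  (v1,v7,v3) [-++] → (0.133706, 0.1135, 1.775)–(-1.555, 0.1135, 1.775)  len=1.6887
  (v5,v7,v1) [-+-] → (1.555, 0.1135, 1.775)–(0.133706, 0.1135, 1.775)  len=1.4213
  (v6,v4,v2) [+-+] → (1.555, 0.1135, -1.775)–(-0.133706, 0.1135, -1.775)  len=1.6887
  (v6,v5,v4) [+--] → (1.555, 0.1135, -0.152623)–(1.555, 0.1135, -1.775)  len=1.6224
  (v7,v5,v6) [+-+] → (1.555, 0.1135, 1.775)–(1.555, 0.1135, -0.152623)  len=1.9276

Chained into 1 loop(s):
  loop 1: 8 segments, perimeter = 13.3200
Total perimeter = 13.320


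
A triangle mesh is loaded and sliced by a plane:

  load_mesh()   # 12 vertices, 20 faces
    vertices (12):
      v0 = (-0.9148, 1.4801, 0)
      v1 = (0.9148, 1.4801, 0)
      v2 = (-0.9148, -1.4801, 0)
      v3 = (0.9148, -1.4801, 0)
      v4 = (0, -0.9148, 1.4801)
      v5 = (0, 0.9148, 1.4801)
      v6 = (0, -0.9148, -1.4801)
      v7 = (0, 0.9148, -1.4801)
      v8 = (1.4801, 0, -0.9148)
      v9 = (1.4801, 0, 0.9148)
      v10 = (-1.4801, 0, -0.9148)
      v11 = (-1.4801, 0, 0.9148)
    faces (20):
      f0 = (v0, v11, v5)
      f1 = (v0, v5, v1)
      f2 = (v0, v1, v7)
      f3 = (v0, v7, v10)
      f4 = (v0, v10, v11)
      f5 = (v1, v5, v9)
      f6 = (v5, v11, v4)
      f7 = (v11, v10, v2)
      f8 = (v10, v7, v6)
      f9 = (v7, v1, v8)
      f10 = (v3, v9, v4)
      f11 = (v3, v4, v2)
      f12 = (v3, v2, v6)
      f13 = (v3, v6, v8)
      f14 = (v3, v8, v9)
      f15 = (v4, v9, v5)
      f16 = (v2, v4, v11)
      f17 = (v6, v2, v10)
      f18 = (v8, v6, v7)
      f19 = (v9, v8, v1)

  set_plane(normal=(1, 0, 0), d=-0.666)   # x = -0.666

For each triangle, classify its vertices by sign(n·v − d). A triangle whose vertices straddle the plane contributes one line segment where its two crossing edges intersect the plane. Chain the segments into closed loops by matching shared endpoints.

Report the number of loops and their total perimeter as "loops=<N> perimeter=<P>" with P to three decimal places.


loops=1 perimeter=8.393

Straddling triangles (10 of 20):
  (v0,v11,v5) [--+] → (-0.666, 0.503168, 1.22573)–(-0.666, 1.32635, 0.402546)  len=1.1642
  (v0,v5,v1) [-++] → (-0.666, 1.32635, 0.402546)–(-0.666, 1.4801, 0)  len=0.4309
  (v0,v1,v7) [-++] → (-0.666, 1.4801, 0)–(-0.666, 1.32635, -0.402546)  len=0.4309
  (v0,v7,v10) [-+-] → (-0.666, 1.32635, -0.402546)–(-0.666, 0.503168, -1.22573)  len=1.1642
  (v5,v11,v4) [+-+] → (-0.666, 0.503168, 1.22573)–(-0.666, -0.503168, 1.22573)  len=1.0063
  (v10,v7,v6) [-++] → (-0.666, 0.503168, -1.22573)–(-0.666, -0.503168, -1.22573)  len=1.0063
  (v3,v4,v2) [++-] → (-0.666, -1.32635, 0.402546)–(-0.666, -1.4801, 0)  len=0.4309
  (v3,v2,v6) [+-+] → (-0.666, -1.4801, 0)–(-0.666, -1.32635, -0.402546)  len=0.4309
  (v2,v4,v11) [-+-] → (-0.666, -1.32635, 0.402546)–(-0.666, -0.503168, 1.22573)  len=1.1642
  (v6,v2,v10) [+--] → (-0.666, -1.32635, -0.402546)–(-0.666, -0.503168, -1.22573)  len=1.1642

Chained into 1 loop(s):
  loop 1: 10 segments, perimeter = 8.3929
Total perimeter = 8.393


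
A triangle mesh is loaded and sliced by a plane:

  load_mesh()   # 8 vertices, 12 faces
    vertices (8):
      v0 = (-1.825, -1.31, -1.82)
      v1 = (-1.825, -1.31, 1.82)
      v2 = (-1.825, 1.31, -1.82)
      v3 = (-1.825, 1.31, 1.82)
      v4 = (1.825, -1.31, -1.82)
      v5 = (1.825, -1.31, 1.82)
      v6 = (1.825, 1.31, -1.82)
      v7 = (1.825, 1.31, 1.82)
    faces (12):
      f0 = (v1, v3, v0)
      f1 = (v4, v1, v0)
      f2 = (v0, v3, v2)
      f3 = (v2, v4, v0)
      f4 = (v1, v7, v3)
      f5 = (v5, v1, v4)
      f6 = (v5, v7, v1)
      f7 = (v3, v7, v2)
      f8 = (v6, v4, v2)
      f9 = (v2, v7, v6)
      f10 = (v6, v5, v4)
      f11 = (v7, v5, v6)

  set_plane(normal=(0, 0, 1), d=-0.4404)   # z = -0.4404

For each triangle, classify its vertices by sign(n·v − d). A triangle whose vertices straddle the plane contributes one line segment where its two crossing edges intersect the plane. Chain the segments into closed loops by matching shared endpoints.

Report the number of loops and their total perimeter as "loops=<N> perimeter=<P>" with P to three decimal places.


loops=1 perimeter=12.540

Straddling triangles (8 of 12):
  (v1,v3,v0) [++-] → (-1.825, -0.316991, -0.4404)–(-1.825, -1.31, -0.4404)  len=0.9930
  (v4,v1,v0) [-+-] → (0.44161, -1.31, -0.4404)–(-1.825, -1.31, -0.4404)  len=2.2666
  (v0,v3,v2) [-+-] → (-1.825, -0.316991, -0.4404)–(-1.825, 1.31, -0.4404)  len=1.6270
  (v5,v1,v4) [++-] → (0.44161, -1.31, -0.4404)–(1.825, -1.31, -0.4404)  len=1.3834
  (v3,v7,v2) [++-] → (-0.44161, 1.31, -0.4404)–(-1.825, 1.31, -0.4404)  len=1.3834
  (v2,v7,v6) [-+-] → (-0.44161, 1.31, -0.4404)–(1.825, 1.31, -0.4404)  len=2.2666
  (v6,v5,v4) [-+-] → (1.825, 0.316991, -0.4404)–(1.825, -1.31, -0.4404)  len=1.6270
  (v7,v5,v6) [++-] → (1.825, 0.316991, -0.4404)–(1.825, 1.31, -0.4404)  len=0.9930

Chained into 1 loop(s):
  loop 1: 8 segments, perimeter = 12.5400
Total perimeter = 12.540


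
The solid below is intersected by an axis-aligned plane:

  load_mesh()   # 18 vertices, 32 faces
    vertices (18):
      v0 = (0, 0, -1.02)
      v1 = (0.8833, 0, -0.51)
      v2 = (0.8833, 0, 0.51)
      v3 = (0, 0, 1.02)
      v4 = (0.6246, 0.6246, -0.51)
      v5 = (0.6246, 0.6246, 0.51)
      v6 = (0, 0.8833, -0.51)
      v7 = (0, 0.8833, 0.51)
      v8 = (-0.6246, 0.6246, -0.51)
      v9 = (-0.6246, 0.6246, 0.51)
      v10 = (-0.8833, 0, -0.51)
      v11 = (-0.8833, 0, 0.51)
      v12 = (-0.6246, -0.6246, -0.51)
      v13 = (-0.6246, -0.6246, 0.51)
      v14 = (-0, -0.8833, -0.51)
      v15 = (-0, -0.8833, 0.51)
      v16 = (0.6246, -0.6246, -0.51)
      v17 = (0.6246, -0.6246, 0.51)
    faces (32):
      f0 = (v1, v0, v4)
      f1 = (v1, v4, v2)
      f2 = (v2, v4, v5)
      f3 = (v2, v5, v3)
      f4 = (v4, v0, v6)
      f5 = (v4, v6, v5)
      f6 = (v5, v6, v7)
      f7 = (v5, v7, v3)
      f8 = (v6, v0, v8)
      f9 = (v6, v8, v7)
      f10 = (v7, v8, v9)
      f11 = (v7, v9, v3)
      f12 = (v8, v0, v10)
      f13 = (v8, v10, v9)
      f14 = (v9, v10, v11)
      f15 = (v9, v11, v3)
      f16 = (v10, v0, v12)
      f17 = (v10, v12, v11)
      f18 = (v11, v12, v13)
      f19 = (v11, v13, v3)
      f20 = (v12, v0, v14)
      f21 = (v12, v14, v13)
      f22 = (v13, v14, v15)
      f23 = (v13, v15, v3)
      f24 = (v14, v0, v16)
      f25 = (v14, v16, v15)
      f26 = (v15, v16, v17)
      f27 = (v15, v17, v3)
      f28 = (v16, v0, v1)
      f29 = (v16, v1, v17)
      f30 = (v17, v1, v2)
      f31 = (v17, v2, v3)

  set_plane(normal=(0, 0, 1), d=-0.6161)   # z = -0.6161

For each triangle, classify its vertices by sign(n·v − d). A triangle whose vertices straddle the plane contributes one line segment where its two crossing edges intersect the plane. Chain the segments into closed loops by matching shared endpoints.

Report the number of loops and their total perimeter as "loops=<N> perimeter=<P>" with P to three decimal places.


Straddling triangles (8 of 32):
  (v1,v0,v4) [+-+] → (0.699539, 0, -0.6161)–(0.494659, 0.494659, -0.6161)  len=0.5354
  (v4,v0,v6) [+-+] → (0.494659, 0.494659, -0.6161)–(0, 0.699539, -0.6161)  len=0.5354
  (v6,v0,v8) [+-+] → (0, 0.699539, -0.6161)–(-0.494659, 0.494659, -0.6161)  len=0.5354
  (v8,v0,v10) [+-+] → (-0.494659, 0.494659, -0.6161)–(-0.699539, 0, -0.6161)  len=0.5354
  (v10,v0,v12) [+-+] → (-0.699539, 0, -0.6161)–(-0.494659, -0.494659, -0.6161)  len=0.5354
  (v12,v0,v14) [+-+] → (-0.494659, -0.494659, -0.6161)–(0, -0.699539, -0.6161)  len=0.5354
  (v14,v0,v16) [+-+] → (0, -0.699539, -0.6161)–(0.494659, -0.494659, -0.6161)  len=0.5354
  (v16,v0,v1) [+-+] → (0.494659, -0.494659, -0.6161)–(0.699539, 0, -0.6161)  len=0.5354

Chained into 1 loop(s):
  loop 1: 8 segments, perimeter = 4.2833
Total perimeter = 4.283

loops=1 perimeter=4.283


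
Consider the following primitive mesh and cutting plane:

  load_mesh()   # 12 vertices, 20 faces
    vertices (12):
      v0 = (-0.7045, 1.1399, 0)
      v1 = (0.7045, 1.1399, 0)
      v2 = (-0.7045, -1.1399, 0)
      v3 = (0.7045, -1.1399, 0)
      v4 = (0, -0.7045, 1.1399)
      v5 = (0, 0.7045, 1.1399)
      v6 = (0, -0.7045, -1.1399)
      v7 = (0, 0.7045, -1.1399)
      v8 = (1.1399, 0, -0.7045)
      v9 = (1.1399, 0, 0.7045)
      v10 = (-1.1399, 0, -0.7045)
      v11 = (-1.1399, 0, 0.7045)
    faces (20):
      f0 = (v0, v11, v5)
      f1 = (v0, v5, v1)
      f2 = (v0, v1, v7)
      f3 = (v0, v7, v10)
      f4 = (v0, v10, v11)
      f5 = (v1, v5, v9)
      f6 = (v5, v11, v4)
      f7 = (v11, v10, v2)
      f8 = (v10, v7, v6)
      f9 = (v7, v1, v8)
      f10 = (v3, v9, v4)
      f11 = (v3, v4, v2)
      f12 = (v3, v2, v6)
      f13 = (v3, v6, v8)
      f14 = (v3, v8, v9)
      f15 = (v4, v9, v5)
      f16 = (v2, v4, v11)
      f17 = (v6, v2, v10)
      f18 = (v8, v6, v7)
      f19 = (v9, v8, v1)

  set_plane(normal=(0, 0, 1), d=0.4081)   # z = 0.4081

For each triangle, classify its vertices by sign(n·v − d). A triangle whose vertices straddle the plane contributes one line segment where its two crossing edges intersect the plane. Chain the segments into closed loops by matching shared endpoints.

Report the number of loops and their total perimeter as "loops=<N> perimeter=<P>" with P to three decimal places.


Straddling triangles (10 of 20):
  (v0,v11,v5) [-++] → (-0.956717, 0.479583, 0.4081)–(-0.452279, 0.984021, 0.4081)  len=0.7134
  (v0,v5,v1) [-+-] → (-0.452279, 0.984021, 0.4081)–(0.452279, 0.984021, 0.4081)  len=0.9046
  (v0,v10,v11) [--+] → (-1.1399, 0, 0.4081)–(-0.956717, 0.479583, 0.4081)  len=0.5134
  (v1,v5,v9) [-++] → (0.452279, 0.984021, 0.4081)–(0.956717, 0.479583, 0.4081)  len=0.7134
  (v11,v10,v2) [+--] → (-1.1399, 0, 0.4081)–(-0.956717, -0.479583, 0.4081)  len=0.5134
  (v3,v9,v4) [-++] → (0.956717, -0.479583, 0.4081)–(0.452279, -0.984021, 0.4081)  len=0.7134
  (v3,v4,v2) [-+-] → (0.452279, -0.984021, 0.4081)–(-0.452279, -0.984021, 0.4081)  len=0.9046
  (v3,v8,v9) [--+] → (1.1399, 0, 0.4081)–(0.956717, -0.479583, 0.4081)  len=0.5134
  (v2,v4,v11) [-++] → (-0.452279, -0.984021, 0.4081)–(-0.956717, -0.479583, 0.4081)  len=0.7134
  (v9,v8,v1) [+--] → (1.1399, 0, 0.4081)–(0.956717, 0.479583, 0.4081)  len=0.5134

Chained into 1 loop(s):
  loop 1: 10 segments, perimeter = 6.7162
Total perimeter = 6.716

loops=1 perimeter=6.716


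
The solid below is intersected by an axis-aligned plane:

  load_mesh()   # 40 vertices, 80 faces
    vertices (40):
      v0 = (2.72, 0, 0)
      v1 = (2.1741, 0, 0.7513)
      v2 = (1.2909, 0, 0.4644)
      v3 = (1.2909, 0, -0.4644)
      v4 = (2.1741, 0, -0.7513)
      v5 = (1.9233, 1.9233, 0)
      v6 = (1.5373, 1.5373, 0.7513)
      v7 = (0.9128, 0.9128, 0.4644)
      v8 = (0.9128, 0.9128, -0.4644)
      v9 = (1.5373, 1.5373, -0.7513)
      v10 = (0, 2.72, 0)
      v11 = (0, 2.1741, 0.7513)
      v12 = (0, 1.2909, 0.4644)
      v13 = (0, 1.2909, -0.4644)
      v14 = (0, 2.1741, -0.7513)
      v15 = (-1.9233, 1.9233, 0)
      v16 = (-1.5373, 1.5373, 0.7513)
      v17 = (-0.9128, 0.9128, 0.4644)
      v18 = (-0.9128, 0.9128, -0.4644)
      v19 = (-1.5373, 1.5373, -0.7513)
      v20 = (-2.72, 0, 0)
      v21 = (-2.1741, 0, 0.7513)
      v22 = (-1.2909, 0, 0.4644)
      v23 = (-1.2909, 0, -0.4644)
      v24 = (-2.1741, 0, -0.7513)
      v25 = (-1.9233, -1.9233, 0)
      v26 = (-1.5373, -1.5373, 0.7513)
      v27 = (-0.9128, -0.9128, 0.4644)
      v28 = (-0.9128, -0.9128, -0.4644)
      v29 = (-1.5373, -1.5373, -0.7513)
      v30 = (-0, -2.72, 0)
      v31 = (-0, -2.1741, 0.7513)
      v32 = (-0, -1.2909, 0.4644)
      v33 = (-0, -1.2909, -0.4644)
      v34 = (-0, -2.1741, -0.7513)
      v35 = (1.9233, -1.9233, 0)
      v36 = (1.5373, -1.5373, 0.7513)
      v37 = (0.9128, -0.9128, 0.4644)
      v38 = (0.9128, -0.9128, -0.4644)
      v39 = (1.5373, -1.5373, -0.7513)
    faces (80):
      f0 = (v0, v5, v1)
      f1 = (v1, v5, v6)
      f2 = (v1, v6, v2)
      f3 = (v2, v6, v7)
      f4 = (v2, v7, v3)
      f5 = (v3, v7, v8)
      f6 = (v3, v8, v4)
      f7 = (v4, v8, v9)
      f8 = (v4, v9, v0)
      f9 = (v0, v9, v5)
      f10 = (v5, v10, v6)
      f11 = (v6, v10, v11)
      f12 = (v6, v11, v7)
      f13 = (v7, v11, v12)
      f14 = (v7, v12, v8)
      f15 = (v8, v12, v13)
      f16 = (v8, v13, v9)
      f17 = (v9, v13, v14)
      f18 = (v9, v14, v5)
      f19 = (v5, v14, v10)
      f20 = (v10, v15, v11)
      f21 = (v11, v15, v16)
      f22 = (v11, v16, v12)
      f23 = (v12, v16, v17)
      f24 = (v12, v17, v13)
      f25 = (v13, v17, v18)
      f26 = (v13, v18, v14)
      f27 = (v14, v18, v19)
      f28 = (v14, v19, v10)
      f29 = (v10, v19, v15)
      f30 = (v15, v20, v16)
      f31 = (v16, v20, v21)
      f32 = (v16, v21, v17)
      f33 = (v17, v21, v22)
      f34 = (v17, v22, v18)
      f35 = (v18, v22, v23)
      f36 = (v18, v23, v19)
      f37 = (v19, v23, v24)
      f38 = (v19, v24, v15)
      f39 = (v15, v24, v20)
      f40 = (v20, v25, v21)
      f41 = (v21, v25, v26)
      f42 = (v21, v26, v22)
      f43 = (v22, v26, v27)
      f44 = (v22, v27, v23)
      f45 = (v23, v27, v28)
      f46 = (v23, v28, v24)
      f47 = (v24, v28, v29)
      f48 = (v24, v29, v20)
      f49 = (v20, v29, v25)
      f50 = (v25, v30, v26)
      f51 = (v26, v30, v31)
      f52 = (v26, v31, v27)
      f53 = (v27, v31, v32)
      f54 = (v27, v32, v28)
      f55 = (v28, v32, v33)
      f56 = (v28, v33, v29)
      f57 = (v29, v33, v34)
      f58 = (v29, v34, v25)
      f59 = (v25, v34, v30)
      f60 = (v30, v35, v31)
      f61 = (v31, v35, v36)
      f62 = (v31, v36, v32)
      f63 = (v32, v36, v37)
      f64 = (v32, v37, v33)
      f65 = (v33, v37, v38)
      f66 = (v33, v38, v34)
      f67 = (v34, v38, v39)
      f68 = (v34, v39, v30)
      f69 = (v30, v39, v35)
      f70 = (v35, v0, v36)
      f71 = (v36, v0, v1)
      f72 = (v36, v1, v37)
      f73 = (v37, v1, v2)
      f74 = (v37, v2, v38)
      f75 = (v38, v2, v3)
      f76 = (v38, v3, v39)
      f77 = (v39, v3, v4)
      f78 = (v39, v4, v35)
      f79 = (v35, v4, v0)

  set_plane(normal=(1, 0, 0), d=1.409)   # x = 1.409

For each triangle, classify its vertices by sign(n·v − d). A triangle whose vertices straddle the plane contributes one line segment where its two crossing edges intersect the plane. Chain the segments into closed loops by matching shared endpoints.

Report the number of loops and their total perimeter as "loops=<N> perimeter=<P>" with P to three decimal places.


loops=1 perimeter=10.165

Straddling triangles (22 of 80):
  (v1,v6,v2) [++-] → (1.409, 0.736831, 0.601912)–(1.409, 0, 0.502764)  len=0.7435
  (v2,v6,v7) [-+-] → (1.409, 0.736831, 0.601912)–(1.409, 1.409, 0.692358)  len=0.6782
  (v3,v8,v4) [--+] → (1.409, 0.553701, -0.577268)–(1.409, 0, -0.502764)  len=0.5587
  (v4,v8,v9) [+-+] → (1.409, 0.553701, -0.577268)–(1.409, 1.409, -0.692358)  len=0.8630
  (v5,v10,v6) [+-+] → (1.409, 2.13634, 0)–(1.409, 1.63601, 0.688598)  len=0.8512
  (v6,v10,v11) [+--] → (1.409, 1.63601, 0.688598)–(1.409, 1.59045, 0.7513)  len=0.0775
  (v6,v11,v7) [+--] → (1.409, 1.59045, 0.7513)–(1.409, 1.409, 0.692358)  len=0.1908
  (v8,v13,v9) [--+] → (1.409, 1.51674, -0.727356)–(1.409, 1.409, -0.692358)  len=0.1133
  (v9,v13,v14) [+--] → (1.409, 1.51674, -0.727356)–(1.409, 1.59045, -0.7513)  len=0.0775
  (v9,v14,v5) [+-+] → (1.409, 1.59045, -0.7513)–(1.409, 1.99037, -0.200901)  len=0.6803
  (v5,v14,v10) [+--] → (1.409, 1.99037, -0.200901)–(1.409, 2.13634, 0)  len=0.2483
  (v30,v35,v31) [-+-] → (1.409, -2.13634, 0)–(1.409, -1.99037, 0.200901)  len=0.2483
  (v31,v35,v36) [-++] → (1.409, -1.99037, 0.200901)–(1.409, -1.59045, 0.7513)  len=0.6803
  (v31,v36,v32) [-+-] → (1.409, -1.59045, 0.7513)–(1.409, -1.51674, 0.727356)  len=0.0775
  (v32,v36,v37) [-+-] → (1.409, -1.51674, 0.727356)–(1.409, -1.409, 0.692358)  len=0.1133
  (v34,v38,v39) [--+] → (1.409, -1.409, -0.692358)–(1.409, -1.59045, -0.7513)  len=0.1908
  (v34,v39,v30) [-+-] → (1.409, -1.59045, -0.7513)–(1.409, -1.63601, -0.688598)  len=0.0775
  (v30,v39,v35) [-++] → (1.409, -1.63601, -0.688598)–(1.409, -2.13634, 0)  len=0.8512
  (v36,v1,v37) [++-] → (1.409, -0.553701, 0.577268)–(1.409, -1.409, 0.692358)  len=0.8630
  (v37,v1,v2) [-+-] → (1.409, -0.553701, 0.577268)–(1.409, 0, 0.502764)  len=0.5587
  (v38,v3,v39) [--+] → (1.409, -0.736831, -0.601912)–(1.409, -1.409, -0.692358)  len=0.6782
  (v39,v3,v4) [+-+] → (1.409, -0.736831, -0.601912)–(1.409, 0, -0.502764)  len=0.7435

Chained into 1 loop(s):
  loop 1: 22 segments, perimeter = 10.1646
Total perimeter = 10.165


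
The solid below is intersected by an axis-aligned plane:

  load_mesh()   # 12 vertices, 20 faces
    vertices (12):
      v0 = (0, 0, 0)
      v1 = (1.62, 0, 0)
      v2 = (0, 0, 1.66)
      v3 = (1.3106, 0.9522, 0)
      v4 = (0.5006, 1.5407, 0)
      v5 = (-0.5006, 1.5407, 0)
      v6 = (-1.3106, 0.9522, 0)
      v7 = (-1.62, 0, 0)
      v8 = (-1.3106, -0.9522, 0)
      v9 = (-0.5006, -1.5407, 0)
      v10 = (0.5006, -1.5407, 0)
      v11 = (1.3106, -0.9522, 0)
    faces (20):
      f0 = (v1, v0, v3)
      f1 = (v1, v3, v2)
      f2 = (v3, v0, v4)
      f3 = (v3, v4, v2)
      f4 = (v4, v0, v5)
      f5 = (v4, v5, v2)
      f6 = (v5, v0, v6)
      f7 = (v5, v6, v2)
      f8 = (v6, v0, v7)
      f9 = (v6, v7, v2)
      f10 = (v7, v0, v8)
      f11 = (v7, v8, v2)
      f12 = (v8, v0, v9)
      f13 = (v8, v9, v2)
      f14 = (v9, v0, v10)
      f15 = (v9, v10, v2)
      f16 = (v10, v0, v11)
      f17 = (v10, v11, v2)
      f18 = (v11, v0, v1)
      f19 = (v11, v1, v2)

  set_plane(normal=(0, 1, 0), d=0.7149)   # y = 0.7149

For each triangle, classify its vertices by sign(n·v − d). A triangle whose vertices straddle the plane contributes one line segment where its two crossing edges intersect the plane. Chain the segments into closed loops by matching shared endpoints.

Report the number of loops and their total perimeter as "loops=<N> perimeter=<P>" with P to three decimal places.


loops=1 perimeter=6.176

Straddling triangles (10 of 20):
  (v1,v0,v3) [--+] → (0.983982, 0.7149, 0)–(1.38771, 0.7149, 0)  len=0.4037
  (v1,v3,v2) [-+-] → (1.38771, 0.7149, 0)–(0.983982, 0.7149, 0.413693)  len=0.5780
  (v3,v0,v4) [+-+] → (0.983982, 0.7149, 0)–(0.232283, 0.7149, 0)  len=0.7517
  (v3,v4,v2) [++-] → (0.232283, 0.7149, 0.889744)–(0.983982, 0.7149, 0.413693)  len=0.8898
  (v4,v0,v5) [+-+] → (0.232283, 0.7149, 0)–(-0.232283, 0.7149, 0)  len=0.4646
  (v4,v5,v2) [++-] → (-0.232283, 0.7149, 0.889744)–(0.232283, 0.7149, 0.889744)  len=0.4646
  (v5,v0,v6) [+-+] → (-0.232283, 0.7149, 0)–(-0.983982, 0.7149, 0)  len=0.7517
  (v5,v6,v2) [++-] → (-0.983982, 0.7149, 0.413693)–(-0.232283, 0.7149, 0.889744)  len=0.8898
  (v6,v0,v7) [+--] → (-0.983982, 0.7149, 0)–(-1.38771, 0.7149, 0)  len=0.4037
  (v6,v7,v2) [+--] → (-1.38771, 0.7149, 0)–(-0.983982, 0.7149, 0.413693)  len=0.5780

Chained into 1 loop(s):
  loop 1: 10 segments, perimeter = 6.1756
Total perimeter = 6.176


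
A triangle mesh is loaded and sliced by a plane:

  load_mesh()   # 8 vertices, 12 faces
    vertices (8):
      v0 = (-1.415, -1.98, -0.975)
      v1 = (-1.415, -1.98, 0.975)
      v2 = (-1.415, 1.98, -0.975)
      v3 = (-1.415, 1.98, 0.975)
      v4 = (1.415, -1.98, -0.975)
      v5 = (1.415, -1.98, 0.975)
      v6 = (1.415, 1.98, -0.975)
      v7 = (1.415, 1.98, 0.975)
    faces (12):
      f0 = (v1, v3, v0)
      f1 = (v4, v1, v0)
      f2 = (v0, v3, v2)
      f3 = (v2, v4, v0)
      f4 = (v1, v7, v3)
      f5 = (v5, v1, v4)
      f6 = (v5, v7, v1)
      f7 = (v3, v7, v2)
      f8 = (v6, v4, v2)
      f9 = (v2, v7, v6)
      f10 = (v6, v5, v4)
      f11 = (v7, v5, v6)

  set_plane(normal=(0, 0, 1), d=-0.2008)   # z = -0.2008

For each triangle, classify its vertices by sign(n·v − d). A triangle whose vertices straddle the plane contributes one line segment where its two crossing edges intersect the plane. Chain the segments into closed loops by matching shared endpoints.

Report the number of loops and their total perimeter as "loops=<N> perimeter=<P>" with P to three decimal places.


Straddling triangles (8 of 12):
  (v1,v3,v0) [++-] → (-1.415, -0.407778, -0.2008)–(-1.415, -1.98, -0.2008)  len=1.5722
  (v4,v1,v0) [-+-] → (0.291417, -1.98, -0.2008)–(-1.415, -1.98, -0.2008)  len=1.7064
  (v0,v3,v2) [-+-] → (-1.415, -0.407778, -0.2008)–(-1.415, 1.98, -0.2008)  len=2.3878
  (v5,v1,v4) [++-] → (0.291417, -1.98, -0.2008)–(1.415, -1.98, -0.2008)  len=1.1236
  (v3,v7,v2) [++-] → (-0.291417, 1.98, -0.2008)–(-1.415, 1.98, -0.2008)  len=1.1236
  (v2,v7,v6) [-+-] → (-0.291417, 1.98, -0.2008)–(1.415, 1.98, -0.2008)  len=1.7064
  (v6,v5,v4) [-+-] → (1.415, 0.407778, -0.2008)–(1.415, -1.98, -0.2008)  len=2.3878
  (v7,v5,v6) [++-] → (1.415, 0.407778, -0.2008)–(1.415, 1.98, -0.2008)  len=1.5722

Chained into 1 loop(s):
  loop 1: 8 segments, perimeter = 13.5800
Total perimeter = 13.580

loops=1 perimeter=13.580


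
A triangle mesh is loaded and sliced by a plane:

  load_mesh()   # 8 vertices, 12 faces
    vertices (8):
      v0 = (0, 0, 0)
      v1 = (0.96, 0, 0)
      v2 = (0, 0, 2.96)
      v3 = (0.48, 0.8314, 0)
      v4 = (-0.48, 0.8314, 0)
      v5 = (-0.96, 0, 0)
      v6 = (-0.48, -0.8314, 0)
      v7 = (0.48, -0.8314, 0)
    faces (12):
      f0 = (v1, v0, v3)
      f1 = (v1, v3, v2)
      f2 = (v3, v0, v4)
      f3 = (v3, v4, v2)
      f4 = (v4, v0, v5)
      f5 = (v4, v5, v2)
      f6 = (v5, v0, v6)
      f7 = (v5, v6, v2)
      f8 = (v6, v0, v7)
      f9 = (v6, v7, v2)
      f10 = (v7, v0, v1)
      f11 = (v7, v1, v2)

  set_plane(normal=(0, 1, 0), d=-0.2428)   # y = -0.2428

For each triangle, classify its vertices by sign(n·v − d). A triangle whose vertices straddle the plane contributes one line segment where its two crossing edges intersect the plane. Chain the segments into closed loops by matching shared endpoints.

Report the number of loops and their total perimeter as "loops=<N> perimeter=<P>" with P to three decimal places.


loops=1 perimeter=6.326

Straddling triangles (6 of 12):
  (v5,v0,v6) [++-] → (-0.140178, -0.2428, 0)–(-0.819822, -0.2428, 0)  len=0.6796
  (v5,v6,v2) [+-+] → (-0.819822, -0.2428, 0)–(-0.140178, -0.2428, 2.09557)  len=2.2030
  (v6,v0,v7) [-+-] → (-0.140178, -0.2428, 0)–(0.140178, -0.2428, 0)  len=0.2804
  (v6,v7,v2) [--+] → (0.140178, -0.2428, 2.09557)–(-0.140178, -0.2428, 2.09557)  len=0.2804
  (v7,v0,v1) [-++] → (0.140178, -0.2428, 0)–(0.819822, -0.2428, 0)  len=0.6796
  (v7,v1,v2) [-++] → (0.819822, -0.2428, 0)–(0.140178, -0.2428, 2.09557)  len=2.2030

Chained into 1 loop(s):
  loop 1: 6 segments, perimeter = 6.3261
Total perimeter = 6.326


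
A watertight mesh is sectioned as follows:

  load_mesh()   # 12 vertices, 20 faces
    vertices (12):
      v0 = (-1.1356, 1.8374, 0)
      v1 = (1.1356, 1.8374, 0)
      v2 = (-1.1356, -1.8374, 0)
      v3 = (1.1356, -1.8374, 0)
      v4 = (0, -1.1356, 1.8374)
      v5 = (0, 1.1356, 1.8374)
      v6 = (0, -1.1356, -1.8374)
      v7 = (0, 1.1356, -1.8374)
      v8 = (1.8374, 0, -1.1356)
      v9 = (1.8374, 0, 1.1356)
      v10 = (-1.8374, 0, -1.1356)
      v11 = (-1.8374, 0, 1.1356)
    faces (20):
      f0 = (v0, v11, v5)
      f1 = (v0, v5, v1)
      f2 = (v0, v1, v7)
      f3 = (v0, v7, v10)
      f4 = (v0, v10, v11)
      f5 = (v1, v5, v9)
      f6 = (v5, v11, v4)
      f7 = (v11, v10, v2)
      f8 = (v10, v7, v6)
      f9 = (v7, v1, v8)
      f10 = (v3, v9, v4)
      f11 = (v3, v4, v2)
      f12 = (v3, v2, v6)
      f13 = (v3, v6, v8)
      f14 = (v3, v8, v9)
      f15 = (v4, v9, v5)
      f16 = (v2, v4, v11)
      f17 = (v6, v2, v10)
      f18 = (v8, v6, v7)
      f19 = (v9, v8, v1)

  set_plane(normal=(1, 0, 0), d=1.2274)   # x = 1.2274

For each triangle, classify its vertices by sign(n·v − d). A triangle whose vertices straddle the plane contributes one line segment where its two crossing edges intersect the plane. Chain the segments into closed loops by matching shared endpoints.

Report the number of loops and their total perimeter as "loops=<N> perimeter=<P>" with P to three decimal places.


Straddling triangles (8 of 20):
  (v1,v5,v9) [--+] → (1.2274, 0.377009, 1.36859)–(1.2274, 1.59706, 0.148544)  len=1.7254
  (v7,v1,v8) [--+] → (1.2274, 1.59706, -0.148544)–(1.2274, 0.377009, -1.36859)  len=1.7254
  (v3,v9,v4) [-+-] → (1.2274, -1.59706, 0.148544)–(1.2274, -0.377009, 1.36859)  len=1.7254
  (v3,v6,v8) [--+] → (1.2274, -0.377009, -1.36859)–(1.2274, -1.59706, -0.148544)  len=1.7254
  (v3,v8,v9) [-++] → (1.2274, -1.59706, -0.148544)–(1.2274, -1.59706, 0.148544)  len=0.2971
  (v4,v9,v5) [-+-] → (1.2274, -0.377009, 1.36859)–(1.2274, 0.377009, 1.36859)  len=0.7540
  (v8,v6,v7) [+--] → (1.2274, -0.377009, -1.36859)–(1.2274, 0.377009, -1.36859)  len=0.7540
  (v9,v8,v1) [++-] → (1.2274, 1.59706, -0.148544)–(1.2274, 1.59706, 0.148544)  len=0.2971

Chained into 1 loop(s):
  loop 1: 8 segments, perimeter = 9.0038
Total perimeter = 9.004

loops=1 perimeter=9.004


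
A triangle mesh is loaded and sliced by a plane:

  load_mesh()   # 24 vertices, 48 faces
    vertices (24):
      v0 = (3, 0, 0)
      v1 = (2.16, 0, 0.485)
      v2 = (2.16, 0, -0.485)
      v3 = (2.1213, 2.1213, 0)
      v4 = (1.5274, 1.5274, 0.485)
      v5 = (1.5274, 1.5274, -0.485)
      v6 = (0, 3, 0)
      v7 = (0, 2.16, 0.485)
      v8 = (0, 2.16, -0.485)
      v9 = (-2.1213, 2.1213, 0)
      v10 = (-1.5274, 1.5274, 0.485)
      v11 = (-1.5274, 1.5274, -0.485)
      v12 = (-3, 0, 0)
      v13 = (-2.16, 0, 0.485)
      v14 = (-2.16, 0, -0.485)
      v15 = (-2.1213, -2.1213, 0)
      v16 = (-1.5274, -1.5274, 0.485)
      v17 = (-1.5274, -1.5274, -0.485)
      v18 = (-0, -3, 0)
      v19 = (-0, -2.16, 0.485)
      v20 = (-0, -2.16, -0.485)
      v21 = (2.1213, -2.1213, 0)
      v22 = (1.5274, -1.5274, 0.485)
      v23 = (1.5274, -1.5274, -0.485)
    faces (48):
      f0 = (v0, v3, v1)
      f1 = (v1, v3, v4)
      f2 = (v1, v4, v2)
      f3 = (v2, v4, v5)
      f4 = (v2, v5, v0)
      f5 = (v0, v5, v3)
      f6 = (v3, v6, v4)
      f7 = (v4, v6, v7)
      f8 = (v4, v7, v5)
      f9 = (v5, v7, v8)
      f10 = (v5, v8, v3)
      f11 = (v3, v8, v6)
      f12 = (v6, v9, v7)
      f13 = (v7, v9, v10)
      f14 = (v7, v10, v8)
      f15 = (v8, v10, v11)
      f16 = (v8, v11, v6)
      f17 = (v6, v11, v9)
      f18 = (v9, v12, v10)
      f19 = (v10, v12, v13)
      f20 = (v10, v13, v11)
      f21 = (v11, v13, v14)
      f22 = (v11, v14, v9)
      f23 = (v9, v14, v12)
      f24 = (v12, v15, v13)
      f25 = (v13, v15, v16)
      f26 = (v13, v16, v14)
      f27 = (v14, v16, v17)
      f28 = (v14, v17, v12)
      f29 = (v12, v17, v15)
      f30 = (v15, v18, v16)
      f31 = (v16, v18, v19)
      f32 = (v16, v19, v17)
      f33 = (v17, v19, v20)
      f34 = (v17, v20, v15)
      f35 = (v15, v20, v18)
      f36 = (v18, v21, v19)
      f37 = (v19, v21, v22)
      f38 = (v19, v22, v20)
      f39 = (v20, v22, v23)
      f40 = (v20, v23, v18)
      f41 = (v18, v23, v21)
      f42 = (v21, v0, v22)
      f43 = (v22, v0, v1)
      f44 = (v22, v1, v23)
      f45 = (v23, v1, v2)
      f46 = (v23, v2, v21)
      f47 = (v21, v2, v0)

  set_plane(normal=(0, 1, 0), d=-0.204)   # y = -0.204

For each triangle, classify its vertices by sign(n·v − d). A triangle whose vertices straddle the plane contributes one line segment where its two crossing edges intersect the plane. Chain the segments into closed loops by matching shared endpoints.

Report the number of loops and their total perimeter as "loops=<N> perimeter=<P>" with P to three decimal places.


loops=2 perimeter=5.820

Straddling triangles (12 of 48):
  (v12,v15,v13) [+-+] → (-2.9155, -0.204, 0)–(-2.15628, -0.204, 0.438359)  len=0.8767
  (v13,v15,v16) [+--] → (-2.15628, -0.204, 0.438359)–(-2.07551, -0.204, 0.485)  len=0.0933
  (v13,v16,v14) [+-+] → (-2.07551, -0.204, 0.485)–(-2.07551, -0.204, -0.355447)  len=0.8404
  (v14,v16,v17) [+--] → (-2.07551, -0.204, -0.355447)–(-2.07551, -0.204, -0.485)  len=0.1296
  (v14,v17,v12) [+-+] → (-2.07551, -0.204, -0.485)–(-2.80332, -0.204, -0.0647767)  len=0.8404
  (v12,v17,v15) [+--] → (-2.80332, -0.204, -0.0647767)–(-2.9155, -0.204, 0)  len=0.1295
  (v21,v0,v22) [-+-] → (2.9155, -0.204, 0)–(2.80332, -0.204, 0.0647767)  len=0.1295
  (v22,v0,v1) [-++] → (2.80332, -0.204, 0.0647767)–(2.07551, -0.204, 0.485)  len=0.8404
  (v22,v1,v23) [-+-] → (2.07551, -0.204, 0.485)–(2.07551, -0.204, 0.355447)  len=0.1296
  (v23,v1,v2) [-++] → (2.07551, -0.204, 0.355447)–(2.07551, -0.204, -0.485)  len=0.8404
  (v23,v2,v21) [-+-] → (2.07551, -0.204, -0.485)–(2.15628, -0.204, -0.438359)  len=0.0933
  (v21,v2,v0) [-++] → (2.15628, -0.204, -0.438359)–(2.9155, -0.204, 0)  len=0.8767

Chained into 2 loop(s):
  loop 1: 6 segments, perimeter = 2.9099
  loop 2: 6 segments, perimeter = 2.9099
Total perimeter = 5.820
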